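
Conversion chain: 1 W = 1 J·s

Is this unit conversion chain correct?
The chain is incorrect (it contains an error).

Incorrect: Watt is J/s, not J·s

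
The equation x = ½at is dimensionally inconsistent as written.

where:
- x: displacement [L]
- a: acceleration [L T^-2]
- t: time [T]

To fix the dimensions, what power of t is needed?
The exponent of t should be 2: x = ½at^2

The LHS x has dimensions [L]; t has dimensions [T].
As written, the RHS ½at (exponent 1 on t) has dimensions [L T^-1], which does not match.
With exponent 2, the RHS ½at^2 has dimensions [L], matching the LHS.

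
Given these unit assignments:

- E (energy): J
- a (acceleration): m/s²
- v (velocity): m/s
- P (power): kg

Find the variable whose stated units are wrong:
P

The variable P (power) should have units W, not kg.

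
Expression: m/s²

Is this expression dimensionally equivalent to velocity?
No

The expression m/s² has dimensions [L T^-2], but velocity has dimensions [L T^-1].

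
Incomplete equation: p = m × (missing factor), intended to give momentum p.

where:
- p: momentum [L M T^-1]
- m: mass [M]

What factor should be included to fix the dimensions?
v (velocity), dimensions [L T^-1]

p has dimensions [L M T^-1] and m has dimensions [M].
The missing factor must have dimensions [L M T^-1] / [M] = [L T^-1], i.e. velocity (v).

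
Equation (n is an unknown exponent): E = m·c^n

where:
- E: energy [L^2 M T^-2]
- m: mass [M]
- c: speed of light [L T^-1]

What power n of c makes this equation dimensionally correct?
n = 2

E has dimensions [L^2 M T^-2]; c has dimensions [L T^-1].
The rest of the RHS has dimensions [M], so c^n must supply [L^2 T^-2].
With n = 2: m·c^2 has dimensions [L^2 M T^-2], matching the LHS ✓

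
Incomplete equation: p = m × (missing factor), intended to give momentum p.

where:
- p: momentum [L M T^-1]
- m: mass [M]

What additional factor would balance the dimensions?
v (velocity), dimensions [L T^-1]

p has dimensions [L M T^-1] and m has dimensions [M].
The missing factor must have dimensions [L M T^-1] / [M] = [L T^-1], i.e. velocity (v).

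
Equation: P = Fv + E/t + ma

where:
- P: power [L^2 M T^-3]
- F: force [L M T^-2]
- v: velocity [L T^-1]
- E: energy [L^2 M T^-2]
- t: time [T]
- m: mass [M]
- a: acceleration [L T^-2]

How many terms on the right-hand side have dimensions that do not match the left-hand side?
1

LHS P: [L^2 M T^-3]
- Fv: [L^2 M T^-3] ✓
- E/t: [L^2 M T^-3] ✓
- ma: [L M T^-2] ✗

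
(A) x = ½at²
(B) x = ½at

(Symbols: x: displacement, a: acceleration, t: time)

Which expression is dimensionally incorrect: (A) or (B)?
(B)

(A) x = ½at²: LHS [L], RHS [L] ✓
(B) x = ½at: LHS [L], RHS [L T^-1] ✗

Expression (B) x = ½at is dimensionally incorrect.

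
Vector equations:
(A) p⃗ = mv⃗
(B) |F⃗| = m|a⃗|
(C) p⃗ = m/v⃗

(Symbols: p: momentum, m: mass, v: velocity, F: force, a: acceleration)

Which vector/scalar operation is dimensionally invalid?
(C) p⃗ = m/v⃗

(A) p⃗ = mv⃗: LHS [L M T^-1], RHS [L M T^-1] ✓ — mass (scalar) times velocity (vector)
(B) |F⃗| = m|a⃗|: LHS [L M T^-2], RHS [L M T^-2] ✓ — magnitudes of vectors are scalars
(C) p⃗ = m/v⃗: LHS [L M T^-1], RHS [L^-1 M T] ✗ — momentum is mass times velocity; should be mv⃗ (and division by a vector is undefined)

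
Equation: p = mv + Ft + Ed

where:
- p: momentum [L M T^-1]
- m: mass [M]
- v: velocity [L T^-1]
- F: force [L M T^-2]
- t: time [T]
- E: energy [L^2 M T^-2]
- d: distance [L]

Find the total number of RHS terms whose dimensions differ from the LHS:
1

LHS p: [L M T^-1]
- mv: [L M T^-1] ✓
- Ft: [L M T^-1] ✓
- Ed: [L^3 M T^-2] ✗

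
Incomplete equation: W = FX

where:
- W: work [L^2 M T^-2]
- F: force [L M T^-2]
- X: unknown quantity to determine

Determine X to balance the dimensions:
X = d (distance), dimensions [L]

W has dimensions [L^2 M T^-2]; the rest of the RHS (F) has dimensions [L M T^-2].
So X must have dimensions [L] — X = d (distance).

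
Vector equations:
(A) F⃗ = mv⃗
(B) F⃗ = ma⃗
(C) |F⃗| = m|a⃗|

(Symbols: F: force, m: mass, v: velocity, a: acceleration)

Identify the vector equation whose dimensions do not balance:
(A) F⃗ = mv⃗

(A) F⃗ = mv⃗: LHS [L M T^-2], RHS [L M T^-1] ✗ — mass times velocity is momentum, not force; should be ma⃗
(B) F⃗ = ma⃗: LHS [L M T^-2], RHS [L M T^-2] ✓ — Force and acceleration are vectors, mass is a scalar
(C) |F⃗| = m|a⃗|: LHS [L M T^-2], RHS [L M T^-2] ✓ — magnitudes of vectors are scalars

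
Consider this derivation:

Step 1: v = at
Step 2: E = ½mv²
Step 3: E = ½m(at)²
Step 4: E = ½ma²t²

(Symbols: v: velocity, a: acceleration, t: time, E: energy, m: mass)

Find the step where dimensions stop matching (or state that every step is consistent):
No step introduces an error — all steps are dimensionally consistent.

Step 1: v = at → LHS [L T^-1], RHS [L T^-1] ✓
Step 2: E = ½mv² → LHS [L^2 M T^-2], RHS [L^2 M T^-2] ✓
Step 3: E = ½m(at)² → LHS [L^2 M T^-2], RHS [L^2 M T^-2] ✓
Step 4: E = ½ma²t² → LHS [L^2 M T^-2], RHS [L^2 M T^-2] ✓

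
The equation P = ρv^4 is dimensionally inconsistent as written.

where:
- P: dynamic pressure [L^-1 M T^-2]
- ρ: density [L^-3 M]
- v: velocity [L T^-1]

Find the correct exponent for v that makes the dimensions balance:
The exponent of v should be 2: P = ρv^2

The LHS P has dimensions [L^-1 M T^-2]; v has dimensions [L T^-1].
As written, the RHS ρv^4 (exponent 4 on v) has dimensions [L M T^-4], which does not match.
With exponent 2, the RHS ρv^2 has dimensions [L^-1 M T^-2], matching the LHS.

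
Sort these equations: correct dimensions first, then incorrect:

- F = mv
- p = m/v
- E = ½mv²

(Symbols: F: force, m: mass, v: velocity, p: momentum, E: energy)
Dimensionally correct: E = ½mv²
Dimensionally incorrect: F = mv, p = m/v
Ordered (correct first, then incorrect): E = ½mv², F = mv, p = m/v

- F = mv: LHS [L M T^-2], RHS [L M T^-1] → incorrect ✗
- p = m/v: LHS [L M T^-1], RHS [L^-1 M T] → incorrect ✗
- E = ½mv²: LHS [L^2 M T^-2], RHS [L^2 M T^-2] → correct ✓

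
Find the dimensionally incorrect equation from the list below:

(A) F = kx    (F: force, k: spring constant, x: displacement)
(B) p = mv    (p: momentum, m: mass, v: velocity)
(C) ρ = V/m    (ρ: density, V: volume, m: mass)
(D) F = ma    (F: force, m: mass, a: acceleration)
(C) ρ = V/m

The equation (C) ρ = V/m is dimensionally incorrect.

LHS (ρ): [L^-3 M]
RHS (V/m): [L^3 M^-1] ✗

The dimensions do not match. The other three equations balance.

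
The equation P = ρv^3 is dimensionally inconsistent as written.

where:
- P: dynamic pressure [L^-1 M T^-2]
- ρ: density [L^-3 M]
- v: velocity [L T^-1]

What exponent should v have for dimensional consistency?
The exponent of v should be 2: P = ρv^2

The LHS P has dimensions [L^-1 M T^-2]; v has dimensions [L T^-1].
As written, the RHS ρv^3 (exponent 3 on v) has dimensions [M T^-3], which does not match.
With exponent 2, the RHS ρv^2 has dimensions [L^-1 M T^-2], matching the LHS.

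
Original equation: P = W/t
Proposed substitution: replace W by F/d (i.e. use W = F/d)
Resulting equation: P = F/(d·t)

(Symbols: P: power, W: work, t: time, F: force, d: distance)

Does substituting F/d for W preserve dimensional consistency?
No

[W] = [L^2 M T^-2] and [F/d] = [M T^-2]. These differ, so the substitution replaces a quantity by one of different dimensions and the result P = F/(d·t) has LHS [L^2 M T^-3] vs RHS [M T^-3] — inconsistent.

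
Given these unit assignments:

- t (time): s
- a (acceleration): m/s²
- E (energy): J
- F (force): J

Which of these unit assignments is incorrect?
F

The variable F (force) should have units N, not J.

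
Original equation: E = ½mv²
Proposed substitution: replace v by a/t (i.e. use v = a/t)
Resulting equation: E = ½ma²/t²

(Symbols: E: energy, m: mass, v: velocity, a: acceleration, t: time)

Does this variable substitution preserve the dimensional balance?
No

[v] = [L T^-1] and [a/t] = [L T^-3]. These differ, so the substitution replaces a quantity by one of different dimensions and the result E = ½ma²/t² has LHS [L^2 M T^-2] vs RHS [L^2 M T^-6] — inconsistent.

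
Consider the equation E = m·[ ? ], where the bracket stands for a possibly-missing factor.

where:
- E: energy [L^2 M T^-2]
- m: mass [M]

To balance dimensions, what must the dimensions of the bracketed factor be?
[L^2 T^-2] — velocity squared (e.g. v²)

E has dimensions [L^2 M T^-2]; m has dimensions [M].
The bracketed factor must supply [L^2 M T^-2] / [M] = [L^2 T^-2].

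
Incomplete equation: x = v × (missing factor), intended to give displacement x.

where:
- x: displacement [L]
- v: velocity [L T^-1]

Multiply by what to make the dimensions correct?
t (time), dimensions [T]

x has dimensions [L] and v has dimensions [L T^-1].
The missing factor must have dimensions [L] / [L T^-1] = [T], i.e. time (t).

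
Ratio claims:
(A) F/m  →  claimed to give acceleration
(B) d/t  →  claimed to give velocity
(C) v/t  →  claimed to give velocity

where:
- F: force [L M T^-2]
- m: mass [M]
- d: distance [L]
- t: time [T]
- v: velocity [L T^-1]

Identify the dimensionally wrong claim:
(C) v/t does not give velocity

(A) F/m: [L T^-2] = acceleration [L T^-2] ✓
(B) d/t: [L T^-1] = velocity [L T^-1] ✓
(C) v/t: [L T^-2] ≠ velocity [L T^-1] ✗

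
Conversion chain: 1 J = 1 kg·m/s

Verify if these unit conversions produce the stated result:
The chain is incorrect (it contains an error).

Incorrect: Joule is kg·m²/s², not kg·m/s (that is momentum)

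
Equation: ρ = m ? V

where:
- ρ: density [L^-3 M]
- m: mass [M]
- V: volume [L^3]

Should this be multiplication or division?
division (÷): ρ = m ÷ V

ρ [L^-3 M]; m [M]; V [L^3].
m × V → [L^3 M] ✗
m ÷ V → [L^-3 M] ✓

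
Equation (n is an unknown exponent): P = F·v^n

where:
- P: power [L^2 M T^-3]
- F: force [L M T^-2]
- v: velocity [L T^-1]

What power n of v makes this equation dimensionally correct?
n = 1

P has dimensions [L^2 M T^-3]; v has dimensions [L T^-1].
The rest of the RHS has dimensions [L M T^-2], so v^n must supply [L T^-1].
With n = 1: F·v^1 has dimensions [L^2 M T^-3], matching the LHS ✓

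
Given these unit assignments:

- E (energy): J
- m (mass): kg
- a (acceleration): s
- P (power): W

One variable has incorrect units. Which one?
a

The variable a (acceleration) should have units m/s², not s.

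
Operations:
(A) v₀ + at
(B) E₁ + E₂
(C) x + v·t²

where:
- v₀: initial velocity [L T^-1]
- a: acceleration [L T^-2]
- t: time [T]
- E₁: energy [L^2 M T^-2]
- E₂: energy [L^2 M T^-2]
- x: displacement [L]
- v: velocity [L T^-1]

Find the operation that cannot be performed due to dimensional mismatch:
(C) x + v·t²

(A) v₀ + at: v₀ [L T^-1] and at [L T^-1] — same dimensions ✓
(B) E₁ + E₂: E₁ [L^2 M T^-2] and E₂ [L^2 M T^-2] — same dimensions ✓
(C) x + v·t²: x [L] and v·t² [L T] — different dimensions cannot be added/subtracted ✗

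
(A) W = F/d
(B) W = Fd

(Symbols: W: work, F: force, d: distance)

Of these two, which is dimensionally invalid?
(A)

(A) W = F/d: LHS [L^2 M T^-2], RHS [M T^-2] ✗
(B) W = Fd: LHS [L^2 M T^-2], RHS [L^2 M T^-2] ✓

Expression (A) W = F/d is dimensionally incorrect.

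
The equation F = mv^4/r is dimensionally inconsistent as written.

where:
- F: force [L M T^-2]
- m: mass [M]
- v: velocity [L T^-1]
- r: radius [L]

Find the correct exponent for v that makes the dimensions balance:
The exponent of v should be 2: F = mv^2/r

The LHS F has dimensions [L M T^-2]; v has dimensions [L T^-1].
As written, the RHS mv^4/r (exponent 4 on v) has dimensions [L^3 M T^-4], which does not match.
With exponent 2, the RHS mv^2/r has dimensions [L M T^-2], matching the LHS.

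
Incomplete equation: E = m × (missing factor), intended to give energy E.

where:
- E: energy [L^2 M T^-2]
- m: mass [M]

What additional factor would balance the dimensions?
v² (velocity squared), dimensions [L^2 T^-2]

E has dimensions [L^2 M T^-2] and m has dimensions [M].
The missing factor must have dimensions [L^2 M T^-2] / [M] = [L^2 T^-2], i.e. velocity squared (v²).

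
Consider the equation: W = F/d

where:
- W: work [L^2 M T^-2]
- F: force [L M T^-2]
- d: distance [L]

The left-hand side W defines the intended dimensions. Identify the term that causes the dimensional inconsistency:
The right-hand side term F/d

W has dimensions [L^2 M T^-2], but F/d has dimensions [M T^-2], so the term F/d is dimensionally wrong for W.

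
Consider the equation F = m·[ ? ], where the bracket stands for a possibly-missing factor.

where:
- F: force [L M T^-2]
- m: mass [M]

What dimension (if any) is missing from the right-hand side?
[L T^-2] — acceleration (e.g. a)

F has dimensions [L M T^-2]; m has dimensions [M].
The bracketed factor must supply [L M T^-2] / [M] = [L T^-2].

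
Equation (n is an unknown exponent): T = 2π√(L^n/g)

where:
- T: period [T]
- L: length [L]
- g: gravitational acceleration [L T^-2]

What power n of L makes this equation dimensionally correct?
n = 1

T has dimensions [T]; L has dimensions [L].
With n = 1: 2π√(L^1/g) has dimensions [T], matching the LHS ✓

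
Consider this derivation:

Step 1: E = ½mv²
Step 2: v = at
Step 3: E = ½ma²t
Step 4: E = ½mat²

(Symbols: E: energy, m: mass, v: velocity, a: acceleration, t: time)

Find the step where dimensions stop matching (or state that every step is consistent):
Step 3

Step 1: E = ½mv² → LHS [L^2 M T^-2], RHS [L^2 M T^-2] ✓
Step 2: v = at → LHS [L T^-1], RHS [L T^-1] ✓
Step 3: E = ½ma²t → LHS [L^2 M T^-2], RHS [L^2 M T^-3] ✗

The first dimensional inconsistency appears in step 3: E = ½ma²t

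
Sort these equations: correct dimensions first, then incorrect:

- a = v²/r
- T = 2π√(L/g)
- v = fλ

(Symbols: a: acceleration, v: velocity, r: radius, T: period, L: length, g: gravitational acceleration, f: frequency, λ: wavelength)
Dimensionally correct: a = v²/r, T = 2π√(L/g), v = fλ
Dimensionally incorrect: none
Ordered (correct first, then incorrect): a = v²/r, T = 2π√(L/g), v = fλ

- a = v²/r: LHS [L T^-2], RHS [L T^-2] → correct ✓
- T = 2π√(L/g): LHS [T], RHS [T] → correct ✓
- v = fλ: LHS [L T^-1], RHS [L T^-1] → correct ✓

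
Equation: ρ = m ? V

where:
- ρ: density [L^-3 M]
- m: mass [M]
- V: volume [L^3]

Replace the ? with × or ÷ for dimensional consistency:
division (÷): ρ = m ÷ V

ρ [L^-3 M]; m [M]; V [L^3].
m × V → [L^3 M] ✗
m ÷ V → [L^-3 M] ✓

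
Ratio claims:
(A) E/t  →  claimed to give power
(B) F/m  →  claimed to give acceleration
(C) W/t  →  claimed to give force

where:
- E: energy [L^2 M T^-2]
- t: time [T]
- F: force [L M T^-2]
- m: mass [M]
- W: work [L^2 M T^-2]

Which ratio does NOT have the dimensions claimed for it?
(C) W/t does not give force

(A) E/t: [L^2 M T^-3] = power [L^2 M T^-3] ✓
(B) F/m: [L T^-2] = acceleration [L T^-2] ✓
(C) W/t: [L^2 M T^-3] ≠ force [L M T^-2] ✗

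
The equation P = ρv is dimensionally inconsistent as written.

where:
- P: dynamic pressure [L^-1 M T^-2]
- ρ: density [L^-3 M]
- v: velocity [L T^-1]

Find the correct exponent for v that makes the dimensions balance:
The exponent of v should be 2: P = ρv^2

The LHS P has dimensions [L^-1 M T^-2]; v has dimensions [L T^-1].
As written, the RHS ρv (exponent 1 on v) has dimensions [L^-2 M T^-1], which does not match.
With exponent 2, the RHS ρv^2 has dimensions [L^-1 M T^-2], matching the LHS.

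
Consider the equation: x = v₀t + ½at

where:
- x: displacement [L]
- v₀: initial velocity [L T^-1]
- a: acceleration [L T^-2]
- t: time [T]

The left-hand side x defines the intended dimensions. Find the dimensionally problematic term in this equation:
The term ½at

Checking each RHS term against the LHS:
- v₀t: [L] — matches x [L] ✓
- ½at: [L T^-1] — does NOT match x [L] ✗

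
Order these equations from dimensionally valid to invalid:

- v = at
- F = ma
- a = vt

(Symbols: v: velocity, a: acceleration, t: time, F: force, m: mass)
Dimensionally correct: v = at, F = ma
Dimensionally incorrect: a = vt
Ordered (correct first, then incorrect): v = at, F = ma, a = vt

- v = at: LHS [L T^-1], RHS [L T^-1] → correct ✓
- F = ma: LHS [L M T^-2], RHS [L M T^-2] → correct ✓
- a = vt: LHS [L T^-2], RHS [L] → incorrect ✗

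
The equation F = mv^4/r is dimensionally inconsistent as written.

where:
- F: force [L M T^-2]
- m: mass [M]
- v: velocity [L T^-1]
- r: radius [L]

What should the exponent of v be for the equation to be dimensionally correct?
The exponent of v should be 2: F = mv^2/r

The LHS F has dimensions [L M T^-2]; v has dimensions [L T^-1].
As written, the RHS mv^4/r (exponent 4 on v) has dimensions [L^3 M T^-4], which does not match.
With exponent 2, the RHS mv^2/r has dimensions [L M T^-2], matching the LHS.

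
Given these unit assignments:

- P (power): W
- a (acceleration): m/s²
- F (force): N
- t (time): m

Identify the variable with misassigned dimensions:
t

The variable t (time) should have units s, not m.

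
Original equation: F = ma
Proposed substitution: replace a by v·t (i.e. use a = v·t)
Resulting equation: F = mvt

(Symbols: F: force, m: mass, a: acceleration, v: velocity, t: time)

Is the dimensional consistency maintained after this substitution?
No

[a] = [L T^-2] and [v·t] = [L]. These differ, so the substitution replaces a quantity by one of different dimensions and the result F = mvt has LHS [L M T^-2] vs RHS [L M] — inconsistent.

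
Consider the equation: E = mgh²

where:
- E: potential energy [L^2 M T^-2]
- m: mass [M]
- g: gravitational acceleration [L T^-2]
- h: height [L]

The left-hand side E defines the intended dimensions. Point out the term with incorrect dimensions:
The right-hand side term mgh²

E has dimensions [L^2 M T^-2], but mgh² has dimensions [L^3 M T^-2], so the term mgh² is dimensionally wrong for E.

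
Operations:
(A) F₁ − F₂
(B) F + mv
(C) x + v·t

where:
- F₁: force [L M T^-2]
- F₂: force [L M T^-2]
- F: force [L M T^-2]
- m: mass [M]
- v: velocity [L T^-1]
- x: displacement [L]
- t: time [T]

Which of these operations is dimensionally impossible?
(B) F + mv

(A) F₁ − F₂: F₁ [L M T^-2] and F₂ [L M T^-2] — same dimensions ✓
(B) F + mv: F [L M T^-2] and mv [L M T^-1] — different dimensions cannot be added/subtracted ✗
(C) x + v·t: x [L] and v·t [L] — same dimensions ✓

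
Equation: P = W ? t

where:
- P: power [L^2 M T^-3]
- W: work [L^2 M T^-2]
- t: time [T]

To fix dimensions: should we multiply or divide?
division (÷): P = W ÷ t

P [L^2 M T^-3]; W [L^2 M T^-2]; t [T].
W × t → [L^2 M T^-1] ✗
W ÷ t → [L^2 M T^-3] ✓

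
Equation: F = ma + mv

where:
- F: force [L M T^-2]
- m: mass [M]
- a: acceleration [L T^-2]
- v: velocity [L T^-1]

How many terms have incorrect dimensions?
1

LHS F: [L M T^-2]
- ma: [L M T^-2] ✓
- mv: [L M T^-1] ✗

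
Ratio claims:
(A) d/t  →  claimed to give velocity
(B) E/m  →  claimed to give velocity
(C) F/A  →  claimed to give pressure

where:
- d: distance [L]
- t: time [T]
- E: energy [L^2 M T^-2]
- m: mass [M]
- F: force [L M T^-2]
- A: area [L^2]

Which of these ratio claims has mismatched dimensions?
(B) E/m does not give velocity

(A) d/t: [L T^-1] = velocity [L T^-1] ✓
(B) E/m: [L^2 T^-2] ≠ velocity [L T^-1] ✗
(C) F/A: [L^-1 M T^-2] = pressure [L^-1 M T^-2] ✓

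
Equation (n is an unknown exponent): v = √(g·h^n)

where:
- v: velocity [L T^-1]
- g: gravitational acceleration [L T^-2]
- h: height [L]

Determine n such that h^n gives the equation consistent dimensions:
n = 1

v has dimensions [L T^-1]; h has dimensions [L].
With n = 1: √(g·h^1) has dimensions [L T^-1], matching the LHS ✓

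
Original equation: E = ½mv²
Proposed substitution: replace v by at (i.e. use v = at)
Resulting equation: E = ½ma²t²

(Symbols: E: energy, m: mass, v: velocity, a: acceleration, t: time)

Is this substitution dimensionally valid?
Yes

[v] = [L T^-1] and [at] = [L T^-1]. These match, so the substitution replaces a quantity by one of the same dimensions and the result E = ½ma²t² has LHS [L^2 M T^-2] vs RHS [L^2 M T^-2] — still consistent.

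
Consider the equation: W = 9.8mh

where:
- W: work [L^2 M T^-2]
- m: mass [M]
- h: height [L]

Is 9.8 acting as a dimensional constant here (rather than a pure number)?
Yes

W has dimensions [L^2 M T^-2], while mh alone has dimensions [L M]. For the equation to balance, the factor 9.8 must carry dimensions [L T^-2] — it is a dimensional constant (a numerical value of a physical quantity with its units suppressed), not a pure number.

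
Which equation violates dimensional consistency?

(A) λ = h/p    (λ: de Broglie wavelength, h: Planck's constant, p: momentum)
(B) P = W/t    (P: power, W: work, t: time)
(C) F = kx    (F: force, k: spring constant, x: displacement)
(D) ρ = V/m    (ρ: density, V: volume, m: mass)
(D) ρ = V/m

The equation (D) ρ = V/m is dimensionally incorrect.

LHS (ρ): [L^-3 M]
RHS (V/m): [L^3 M^-1] ✗

The dimensions do not match. The other three equations balance.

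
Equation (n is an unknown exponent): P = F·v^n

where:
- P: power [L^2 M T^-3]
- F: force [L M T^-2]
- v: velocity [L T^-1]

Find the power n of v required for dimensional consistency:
n = 1

P has dimensions [L^2 M T^-3]; v has dimensions [L T^-1].
The rest of the RHS has dimensions [L M T^-2], so v^n must supply [L T^-1].
With n = 1: F·v^1 has dimensions [L^2 M T^-3], matching the LHS ✓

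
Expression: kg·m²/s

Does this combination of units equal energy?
No

The expression kg·m²/s has dimensions [L^2 M T^-1], but energy has dimensions [L^2 M T^-2].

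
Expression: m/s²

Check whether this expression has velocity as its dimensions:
No

The expression m/s² has dimensions [L T^-2], but velocity has dimensions [L T^-1].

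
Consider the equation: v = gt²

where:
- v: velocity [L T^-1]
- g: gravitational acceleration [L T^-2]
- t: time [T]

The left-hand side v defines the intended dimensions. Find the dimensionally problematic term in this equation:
The right-hand side term gt²

v has dimensions [L T^-1], but gt² has dimensions [L], so the term gt² is dimensionally wrong for v.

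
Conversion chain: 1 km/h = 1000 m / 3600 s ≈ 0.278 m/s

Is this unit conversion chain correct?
The chain is correct (no errors).

Correct: 1 km = 1000 m, 1 h = 3600 s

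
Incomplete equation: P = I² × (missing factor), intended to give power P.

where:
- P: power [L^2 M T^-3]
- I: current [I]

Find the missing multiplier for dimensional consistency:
R (resistance), dimensions [I^-2 L^2 M T^-3]

P has dimensions [L^2 M T^-3] and I² has dimensions [I^2].
The missing factor must have dimensions [L^2 M T^-3] / [I^2] = [I^-2 L^2 M T^-3], i.e. resistance (R).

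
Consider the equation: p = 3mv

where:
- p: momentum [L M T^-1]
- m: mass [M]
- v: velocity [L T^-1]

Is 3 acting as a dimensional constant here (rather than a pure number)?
No

p has dimensions [L M T^-1] and mv already has dimensions [L M T^-1], so the equation balances without 3 contributing any dimensions. 3 is a pure (dimensionless) number; changing or removing it would not affect dimensional consistency.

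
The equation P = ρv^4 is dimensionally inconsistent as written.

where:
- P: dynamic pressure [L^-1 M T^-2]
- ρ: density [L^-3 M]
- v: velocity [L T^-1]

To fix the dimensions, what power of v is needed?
The exponent of v should be 2: P = ρv^2

The LHS P has dimensions [L^-1 M T^-2]; v has dimensions [L T^-1].
As written, the RHS ρv^4 (exponent 4 on v) has dimensions [L M T^-4], which does not match.
With exponent 2, the RHS ρv^2 has dimensions [L^-1 M T^-2], matching the LHS.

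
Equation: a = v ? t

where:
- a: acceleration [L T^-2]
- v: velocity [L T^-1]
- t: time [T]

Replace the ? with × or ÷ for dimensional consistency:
division (÷): a = v ÷ t

a [L T^-2]; v [L T^-1]; t [T].
v × t → [L] ✗
v ÷ t → [L T^-2] ✓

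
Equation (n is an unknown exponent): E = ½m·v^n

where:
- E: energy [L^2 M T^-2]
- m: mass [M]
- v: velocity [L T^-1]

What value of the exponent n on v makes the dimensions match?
n = 2

E has dimensions [L^2 M T^-2]; v has dimensions [L T^-1].
The rest of the RHS has dimensions [M], so v^n must supply [L^2 T^-2].
With n = 2: ½m·v^2 has dimensions [L^2 M T^-2], matching the LHS ✓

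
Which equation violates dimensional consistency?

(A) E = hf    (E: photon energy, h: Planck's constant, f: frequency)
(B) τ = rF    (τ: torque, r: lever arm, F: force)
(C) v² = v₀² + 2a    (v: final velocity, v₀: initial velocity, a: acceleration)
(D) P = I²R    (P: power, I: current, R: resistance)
(C) v² = v₀² + 2a

The equation (C) v² = v₀² + 2a is dimensionally incorrect.

LHS (v²): [L^2 T^-2]
RHS terms:
  - v₀²: [L^2 T^-2] ✓
  - 2a: [L T^-2] ✗ (does not match LHS)

The dimensions do not match. The other three equations balance.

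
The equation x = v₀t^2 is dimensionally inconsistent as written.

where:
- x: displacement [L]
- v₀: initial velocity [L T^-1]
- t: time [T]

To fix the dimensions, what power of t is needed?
The exponent of t should be 1: x = v₀t

The LHS x has dimensions [L]; t has dimensions [T].
As written, the RHS v₀t^2 (exponent 2 on t) has dimensions [L T], which does not match.
With exponent 1, the RHS v₀t has dimensions [L], matching the LHS.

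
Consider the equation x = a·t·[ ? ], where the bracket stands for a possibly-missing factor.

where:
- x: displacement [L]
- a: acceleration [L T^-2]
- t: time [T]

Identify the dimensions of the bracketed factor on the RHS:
[T] — time (e.g. t)

x has dimensions [L]; a·t has dimensions [L T^-1].
The bracketed factor must supply [L] / [L T^-1] = [T].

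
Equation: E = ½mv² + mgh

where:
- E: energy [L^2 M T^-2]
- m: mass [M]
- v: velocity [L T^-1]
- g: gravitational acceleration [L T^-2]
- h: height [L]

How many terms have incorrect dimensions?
0

LHS E: [L^2 M T^-2]
- ½mv²: [L^2 M T^-2] ✓
- mgh: [L^2 M T^-2] ✓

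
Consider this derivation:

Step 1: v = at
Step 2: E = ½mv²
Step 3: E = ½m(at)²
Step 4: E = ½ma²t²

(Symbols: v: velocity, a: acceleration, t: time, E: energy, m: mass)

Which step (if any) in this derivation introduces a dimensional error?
No step introduces an error — all steps are dimensionally consistent.

Step 1: v = at → LHS [L T^-1], RHS [L T^-1] ✓
Step 2: E = ½mv² → LHS [L^2 M T^-2], RHS [L^2 M T^-2] ✓
Step 3: E = ½m(at)² → LHS [L^2 M T^-2], RHS [L^2 M T^-2] ✓
Step 4: E = ½ma²t² → LHS [L^2 M T^-2], RHS [L^2 M T^-2] ✓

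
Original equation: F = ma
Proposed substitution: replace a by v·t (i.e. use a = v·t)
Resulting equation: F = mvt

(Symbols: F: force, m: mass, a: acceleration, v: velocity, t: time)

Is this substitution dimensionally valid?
No

[a] = [L T^-2] and [v·t] = [L]. These differ, so the substitution replaces a quantity by one of different dimensions and the result F = mvt has LHS [L M T^-2] vs RHS [L M] — inconsistent.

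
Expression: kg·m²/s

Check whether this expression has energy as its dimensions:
No

The expression kg·m²/s has dimensions [L^2 M T^-1], but energy has dimensions [L^2 M T^-2].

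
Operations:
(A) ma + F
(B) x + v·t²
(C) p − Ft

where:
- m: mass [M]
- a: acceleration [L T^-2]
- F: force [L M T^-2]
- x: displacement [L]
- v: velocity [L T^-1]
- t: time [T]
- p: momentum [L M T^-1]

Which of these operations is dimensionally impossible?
(B) x + v·t²

(A) ma + F: ma [L M T^-2] and F [L M T^-2] — same dimensions ✓
(B) x + v·t²: x [L] and v·t² [L T] — different dimensions cannot be added/subtracted ✗
(C) p − Ft: p [L M T^-1] and Ft [L M T^-1] — same dimensions ✓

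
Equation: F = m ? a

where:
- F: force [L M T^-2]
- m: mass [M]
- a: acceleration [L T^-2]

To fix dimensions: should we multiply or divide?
multiplication (×): F = m × a

F [L M T^-2]; m [M]; a [L T^-2].
m × a → [L M T^-2] ✓
m ÷ a → [L^-1 M T^2] ✗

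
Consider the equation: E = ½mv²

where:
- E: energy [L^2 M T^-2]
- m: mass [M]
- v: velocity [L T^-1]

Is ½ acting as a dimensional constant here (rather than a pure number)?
No

E has dimensions [L^2 M T^-2] and mv² already has dimensions [L^2 M T^-2], so the equation balances without ½ contributing any dimensions. ½ is a pure (dimensionless) number; changing or removing it would not affect dimensional consistency.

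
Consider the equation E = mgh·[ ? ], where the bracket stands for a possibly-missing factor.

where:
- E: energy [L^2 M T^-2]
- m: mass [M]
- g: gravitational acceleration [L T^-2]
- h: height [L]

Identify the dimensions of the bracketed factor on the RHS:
Nothing is missing — the bracketed factor must be dimensionless.

E has dimensions [L^2 M T^-2] and mgh already has dimensions [L^2 M T^-2], so E = mgh is dimensionally complete.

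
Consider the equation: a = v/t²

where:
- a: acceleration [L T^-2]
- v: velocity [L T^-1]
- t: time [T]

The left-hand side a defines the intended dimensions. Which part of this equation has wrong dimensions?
The right-hand side term v/t²

a has dimensions [L T^-2], but v/t² has dimensions [L T^-3], so the term v/t² is dimensionally wrong for a.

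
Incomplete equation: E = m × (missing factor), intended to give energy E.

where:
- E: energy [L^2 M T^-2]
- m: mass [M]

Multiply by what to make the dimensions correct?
v² (velocity squared), dimensions [L^2 T^-2]

E has dimensions [L^2 M T^-2] and m has dimensions [M].
The missing factor must have dimensions [L^2 M T^-2] / [M] = [L^2 T^-2], i.e. velocity squared (v²).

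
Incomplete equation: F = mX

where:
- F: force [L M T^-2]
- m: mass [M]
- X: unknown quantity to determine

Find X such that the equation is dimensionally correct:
X = a (acceleration), dimensions [L T^-2]

F has dimensions [L M T^-2]; the rest of the RHS (m) has dimensions [M].
So X must have dimensions [L T^-2] — X = a (acceleration).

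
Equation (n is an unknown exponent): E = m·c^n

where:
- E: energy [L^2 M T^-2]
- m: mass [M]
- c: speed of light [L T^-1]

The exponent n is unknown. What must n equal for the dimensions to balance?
n = 2

E has dimensions [L^2 M T^-2]; c has dimensions [L T^-1].
The rest of the RHS has dimensions [M], so c^n must supply [L^2 T^-2].
With n = 2: m·c^2 has dimensions [L^2 M T^-2], matching the LHS ✓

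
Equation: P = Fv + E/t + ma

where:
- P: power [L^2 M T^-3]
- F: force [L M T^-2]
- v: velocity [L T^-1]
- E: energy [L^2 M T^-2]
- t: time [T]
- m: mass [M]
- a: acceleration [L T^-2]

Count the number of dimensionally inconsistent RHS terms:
1

LHS P: [L^2 M T^-3]
- Fv: [L^2 M T^-3] ✓
- E/t: [L^2 M T^-3] ✓
- ma: [L M T^-2] ✗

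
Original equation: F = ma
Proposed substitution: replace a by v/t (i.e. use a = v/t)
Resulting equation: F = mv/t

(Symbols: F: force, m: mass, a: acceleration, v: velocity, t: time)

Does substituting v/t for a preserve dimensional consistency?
Yes

[a] = [L T^-2] and [v/t] = [L T^-2]. These match, so the substitution replaces a quantity by one of the same dimensions and the result F = mv/t has LHS [L M T^-2] vs RHS [L M T^-2] — still consistent.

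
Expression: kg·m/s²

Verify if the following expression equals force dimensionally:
Yes

The expression kg·m/s² has dimensions [L M T^-2], which is exactly force [L M T^-2].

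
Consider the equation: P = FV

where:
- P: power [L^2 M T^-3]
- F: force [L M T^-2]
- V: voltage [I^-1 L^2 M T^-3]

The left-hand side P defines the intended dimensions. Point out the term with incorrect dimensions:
The right-hand side term FV

P has dimensions [L^2 M T^-3], but FV has dimensions [I^-1 L^3 M^2 T^-5], so the term FV is dimensionally wrong for P.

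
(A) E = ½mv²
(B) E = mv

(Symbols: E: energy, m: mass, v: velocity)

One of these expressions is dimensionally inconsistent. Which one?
(B)

(A) E = ½mv²: LHS [L^2 M T^-2], RHS [L^2 M T^-2] ✓
(B) E = mv: LHS [L^2 M T^-2], RHS [L M T^-1] ✗

Expression (B) E = mv is dimensionally incorrect.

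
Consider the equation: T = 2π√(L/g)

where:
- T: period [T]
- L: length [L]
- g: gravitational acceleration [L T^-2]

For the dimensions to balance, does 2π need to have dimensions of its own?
No

T has dimensions [T] and √(L/g) already has dimensions [T], so the equation balances without 2π contributing any dimensions. 2π is a pure (dimensionless) number; changing or removing it would not affect dimensional consistency.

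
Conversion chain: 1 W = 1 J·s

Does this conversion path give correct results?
The chain is incorrect (it contains an error).

Incorrect: Watt is J/s, not J·s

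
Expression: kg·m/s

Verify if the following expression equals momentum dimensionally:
Yes

The expression kg·m/s has dimensions [L M T^-1], which is exactly momentum [L M T^-1].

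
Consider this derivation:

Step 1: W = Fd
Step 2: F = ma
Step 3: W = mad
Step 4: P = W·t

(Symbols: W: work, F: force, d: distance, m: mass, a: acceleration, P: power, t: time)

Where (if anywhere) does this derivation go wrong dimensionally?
Step 4

Step 1: W = Fd → LHS [L^2 M T^-2], RHS [L^2 M T^-2] ✓
Step 2: F = ma → LHS [L M T^-2], RHS [L M T^-2] ✓
Step 3: W = mad → LHS [L^2 M T^-2], RHS [L^2 M T^-2] ✓
Step 4: P = W·t → LHS [L^2 M T^-3], RHS [L^2 M T^-1] ✗

The first dimensional inconsistency appears in step 4: P = W·t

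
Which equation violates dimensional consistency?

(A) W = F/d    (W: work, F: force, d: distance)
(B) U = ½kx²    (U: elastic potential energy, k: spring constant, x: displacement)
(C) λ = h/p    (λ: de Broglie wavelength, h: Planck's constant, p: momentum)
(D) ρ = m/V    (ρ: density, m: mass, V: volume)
(A) W = F/d

The equation (A) W = F/d is dimensionally incorrect.

LHS (W): [L^2 M T^-2]
RHS (F/d): [M T^-2] ✗

The dimensions do not match. The other three equations balance.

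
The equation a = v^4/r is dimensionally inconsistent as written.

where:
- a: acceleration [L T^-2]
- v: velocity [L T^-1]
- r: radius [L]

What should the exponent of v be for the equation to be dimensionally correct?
The exponent of v should be 2: a = v^2/r

The LHS a has dimensions [L T^-2]; v has dimensions [L T^-1].
As written, the RHS v^4/r (exponent 4 on v) has dimensions [L^3 T^-4], which does not match.
With exponent 2, the RHS v^2/r has dimensions [L T^-2], matching the LHS.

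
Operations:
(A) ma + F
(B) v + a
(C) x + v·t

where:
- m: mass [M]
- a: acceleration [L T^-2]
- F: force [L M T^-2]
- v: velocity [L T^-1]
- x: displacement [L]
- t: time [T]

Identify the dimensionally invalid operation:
(B) v + a

(A) ma + F: ma [L M T^-2] and F [L M T^-2] — same dimensions ✓
(B) v + a: v [L T^-1] and a [L T^-2] — different dimensions cannot be added/subtracted ✗
(C) x + v·t: x [L] and v·t [L] — same dimensions ✓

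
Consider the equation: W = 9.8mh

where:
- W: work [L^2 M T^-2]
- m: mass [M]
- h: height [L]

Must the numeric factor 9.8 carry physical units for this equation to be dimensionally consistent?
Yes

W has dimensions [L^2 M T^-2], while mh alone has dimensions [L M]. For the equation to balance, the factor 9.8 must carry dimensions [L T^-2] — it is a dimensional constant (a numerical value of a physical quantity with its units suppressed), not a pure number.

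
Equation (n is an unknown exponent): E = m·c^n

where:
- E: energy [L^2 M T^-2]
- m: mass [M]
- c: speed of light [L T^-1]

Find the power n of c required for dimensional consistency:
n = 2

E has dimensions [L^2 M T^-2]; c has dimensions [L T^-1].
The rest of the RHS has dimensions [M], so c^n must supply [L^2 T^-2].
With n = 2: m·c^2 has dimensions [L^2 M T^-2], matching the LHS ✓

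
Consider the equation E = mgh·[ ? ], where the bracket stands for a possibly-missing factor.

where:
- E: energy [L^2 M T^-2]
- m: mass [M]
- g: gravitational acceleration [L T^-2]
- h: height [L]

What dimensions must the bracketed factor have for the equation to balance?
Nothing is missing — the bracketed factor must be dimensionless.

E has dimensions [L^2 M T^-2] and mgh already has dimensions [L^2 M T^-2], so E = mgh is dimensionally complete.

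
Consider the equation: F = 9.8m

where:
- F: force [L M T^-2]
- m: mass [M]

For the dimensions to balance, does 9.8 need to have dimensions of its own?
Yes

F has dimensions [L M T^-2], while m alone has dimensions [M]. For the equation to balance, the factor 9.8 must carry dimensions [L T^-2] — it is a dimensional constant (a numerical value of a physical quantity with its units suppressed), not a pure number.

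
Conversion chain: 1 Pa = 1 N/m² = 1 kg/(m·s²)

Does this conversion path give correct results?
The chain is correct (no errors).

Correct: Pascal is Newton per square meter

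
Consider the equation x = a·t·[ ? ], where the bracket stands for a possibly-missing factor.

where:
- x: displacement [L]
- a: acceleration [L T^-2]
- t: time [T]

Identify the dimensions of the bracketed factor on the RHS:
[T] — time (e.g. t)

x has dimensions [L]; a·t has dimensions [L T^-1].
The bracketed factor must supply [L] / [L T^-1] = [T].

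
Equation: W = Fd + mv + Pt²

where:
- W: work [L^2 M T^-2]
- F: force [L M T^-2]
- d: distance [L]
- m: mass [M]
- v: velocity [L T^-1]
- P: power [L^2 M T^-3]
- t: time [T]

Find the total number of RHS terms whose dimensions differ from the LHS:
2

LHS W: [L^2 M T^-2]
- Fd: [L^2 M T^-2] ✓
- mv: [L M T^-1] ✗
- Pt²: [L^2 M T^-1] ✗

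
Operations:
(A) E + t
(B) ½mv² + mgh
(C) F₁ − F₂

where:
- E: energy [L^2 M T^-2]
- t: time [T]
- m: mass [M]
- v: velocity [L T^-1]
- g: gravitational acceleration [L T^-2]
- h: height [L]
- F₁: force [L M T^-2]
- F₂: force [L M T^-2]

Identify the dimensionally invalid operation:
(A) E + t

(A) E + t: E [L^2 M T^-2] and t [T] — different dimensions cannot be added/subtracted ✗
(B) ½mv² + mgh: ½mv² [L^2 M T^-2] and mgh [L^2 M T^-2] — same dimensions ✓
(C) F₁ − F₂: F₁ [L M T^-2] and F₂ [L M T^-2] — same dimensions ✓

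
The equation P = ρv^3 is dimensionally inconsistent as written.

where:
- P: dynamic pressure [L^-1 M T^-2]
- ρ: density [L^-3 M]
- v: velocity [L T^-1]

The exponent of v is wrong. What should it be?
The exponent of v should be 2: P = ρv^2

The LHS P has dimensions [L^-1 M T^-2]; v has dimensions [L T^-1].
As written, the RHS ρv^3 (exponent 3 on v) has dimensions [M T^-3], which does not match.
With exponent 2, the RHS ρv^2 has dimensions [L^-1 M T^-2], matching the LHS.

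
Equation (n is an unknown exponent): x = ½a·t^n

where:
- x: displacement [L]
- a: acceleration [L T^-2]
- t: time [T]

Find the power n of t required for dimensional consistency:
n = 2

x has dimensions [L]; t has dimensions [T].
The rest of the RHS has dimensions [L T^-2], so t^n must supply [T^2].
With n = 2: ½a·t^2 has dimensions [L], matching the LHS ✓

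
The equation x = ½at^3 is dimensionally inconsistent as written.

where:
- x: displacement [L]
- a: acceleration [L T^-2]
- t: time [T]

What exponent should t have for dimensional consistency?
The exponent of t should be 2: x = ½at^2

The LHS x has dimensions [L]; t has dimensions [T].
As written, the RHS ½at^3 (exponent 3 on t) has dimensions [L T], which does not match.
With exponent 2, the RHS ½at^2 has dimensions [L], matching the LHS.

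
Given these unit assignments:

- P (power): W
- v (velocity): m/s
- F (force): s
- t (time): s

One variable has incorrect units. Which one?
F

The variable F (force) should have units N, not s.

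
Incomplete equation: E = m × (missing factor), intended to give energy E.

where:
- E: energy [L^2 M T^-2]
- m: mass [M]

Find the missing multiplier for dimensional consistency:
v² (velocity squared), dimensions [L^2 T^-2]

E has dimensions [L^2 M T^-2] and m has dimensions [M].
The missing factor must have dimensions [L^2 M T^-2] / [M] = [L^2 T^-2], i.e. velocity squared (v²).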